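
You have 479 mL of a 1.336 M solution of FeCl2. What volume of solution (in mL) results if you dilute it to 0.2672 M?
Using M₁V₁ = M₂V₂:
1.336 × 479 = 0.2672 × V₂
V₂ = (1.336 × 479) / 0.2672 = 2395 mL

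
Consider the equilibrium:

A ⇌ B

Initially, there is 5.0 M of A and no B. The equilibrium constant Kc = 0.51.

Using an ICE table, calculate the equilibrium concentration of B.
[B] = 1.689 M

ICE: [A] = 5.0 − x, [B] = x.
Kc = x/(5.0 − x) = 0.51 ⇒ x = 0.51·5.0/(1 + 0.51) = 2.55/1.51 = 1.689.
[B] = x = 1.689 M.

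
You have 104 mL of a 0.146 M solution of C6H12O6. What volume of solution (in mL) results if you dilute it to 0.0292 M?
Using M₁V₁ = M₂V₂:
0.146 × 104 = 0.0292 × V₂
V₂ = (0.146 × 104) / 0.0292 = 520 mL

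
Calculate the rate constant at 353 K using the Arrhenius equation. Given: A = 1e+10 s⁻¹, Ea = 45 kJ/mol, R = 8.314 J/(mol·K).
2.19e+03 s⁻¹

k = A·exp(-Ea/(R·T)) = 1e+10·exp(-45000/(8.314·353)) = 1e+10·exp(-15.3330) = 1e+10·2.1926e-07 = 2.19e+03 s⁻¹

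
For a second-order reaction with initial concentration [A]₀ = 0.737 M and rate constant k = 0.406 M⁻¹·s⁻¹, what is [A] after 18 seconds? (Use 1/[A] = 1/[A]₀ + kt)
0.1154 M

1/[A] = 1/[A]₀ + k·t = 1/0.737 + (0.406)·(18) = 1.3569 + 7.3080 = 8.6649
[A] = 1/8.6649 = 0.1154 M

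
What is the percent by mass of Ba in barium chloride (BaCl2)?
Mass of Ba in formula = 137.33 × 1 = 137.33 g/mol
Molar mass = 208.23 g/mol
% Ba = (137.33/208.23) × 100% = 65.95%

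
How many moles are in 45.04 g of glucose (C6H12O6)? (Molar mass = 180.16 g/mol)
Moles = 45.04 g ÷ 180.16 g/mol = 0.25 mol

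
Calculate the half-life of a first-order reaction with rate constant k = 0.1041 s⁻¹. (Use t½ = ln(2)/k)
6.66 s

t½ = ln(2)/k = 0.6931/0.1041 = 6.66 s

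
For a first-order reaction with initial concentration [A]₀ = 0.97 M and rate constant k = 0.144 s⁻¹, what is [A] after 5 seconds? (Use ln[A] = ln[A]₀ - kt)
0.4721 M

ln[A] = ln[A]₀ - k·t = ln(0.97) - (0.144)·(5) = -0.0305 - 0.7200 = -0.7505
[A] = e^(-0.7505) = 0.4721 M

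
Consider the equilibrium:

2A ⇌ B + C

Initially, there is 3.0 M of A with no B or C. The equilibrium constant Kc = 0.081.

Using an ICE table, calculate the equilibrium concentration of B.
[B] = 0.544 M

ICE: [A] = 3.0 − 2x, [B] = [C] = x.
Kc = x²/(3.0 − 2x)² = 0.081 ⇒ √Kc = x/(3.0 − 2x).
x = √0.081·3.0/(1 + 2√0.081) = 0.2846·3.0/1.5692 = 0.5441.
[B] = x = 0.544 M.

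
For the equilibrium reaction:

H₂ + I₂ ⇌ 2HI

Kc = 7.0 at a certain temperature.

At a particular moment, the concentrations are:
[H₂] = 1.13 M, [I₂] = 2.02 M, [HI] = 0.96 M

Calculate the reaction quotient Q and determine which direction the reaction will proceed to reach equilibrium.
Q = 0.404, Q < K, reaction proceeds forward (toward products)

Q = ([HI]^2) / ([H₂] × [I₂])
  = ((0.96)^2) / ((1.13)·(2.02)) = 0.9216/2.2826 = 0.4038
Since Q = 0.4038 < Kc = 7.0, the reaction proceeds forward (toward products) to reach equilibrium.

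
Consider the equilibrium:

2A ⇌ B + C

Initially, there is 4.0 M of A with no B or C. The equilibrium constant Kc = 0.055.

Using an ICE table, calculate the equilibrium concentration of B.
[B] = 0.639 M

ICE: [A] = 4.0 − 2x, [B] = [C] = x.
Kc = x²/(4.0 − 2x)² = 0.055 ⇒ √Kc = x/(4.0 − 2x).
x = √0.055·4.0/(1 + 2√0.055) = 0.23452·4.0/1.469 = 0.63857.
[B] = x = 0.639 M.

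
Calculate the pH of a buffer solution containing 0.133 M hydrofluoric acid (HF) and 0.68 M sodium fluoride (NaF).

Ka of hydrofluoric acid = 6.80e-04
pH = 3.88

pKa = -log(6.80e-04) = 3.17. pH = pKa + log([A⁻]/[HA]) = 3.17 + log(0.68/0.133)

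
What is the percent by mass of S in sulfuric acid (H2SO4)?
Mass of S in formula = 32.07 × 1 = 32.07 g/mol
Molar mass = 98.09 g/mol
% S = (32.07/98.09) × 100% = 32.69%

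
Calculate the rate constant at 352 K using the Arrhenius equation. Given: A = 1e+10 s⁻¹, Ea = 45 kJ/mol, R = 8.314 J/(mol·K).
2.10e+03 s⁻¹

k = A·exp(-Ea/(R·T)) = 1e+10·exp(-45000/(8.314·352)) = 1e+10·exp(-15.3766) = 1e+10·2.0991e-07 = 2.10e+03 s⁻¹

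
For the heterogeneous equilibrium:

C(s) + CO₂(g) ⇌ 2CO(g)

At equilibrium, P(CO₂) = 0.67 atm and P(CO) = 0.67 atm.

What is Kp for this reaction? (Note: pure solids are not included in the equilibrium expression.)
K_p = 0.670

Solid C is excluded.
Kp = P(CO)²/P(CO₂) = (0.67)²/0.67 = 0.4489/0.67 = 0.670.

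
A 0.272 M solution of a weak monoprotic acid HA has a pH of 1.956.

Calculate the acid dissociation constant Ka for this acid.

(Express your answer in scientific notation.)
K_a = 4.69e-04

[H⁺] = 10^(−pH) = 10^(−1.956) = 1.107e-02 M. For HA ⇌ H⁺ + A⁻, Ka = x²/(C − x) = (1.107e-02)²/(0.272 − 1.107e-02) = 4.69e-04.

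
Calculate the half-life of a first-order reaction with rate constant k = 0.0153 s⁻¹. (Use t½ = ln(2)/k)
45.30 s

t½ = ln(2)/k = 0.6931/0.0153 = 45.30 s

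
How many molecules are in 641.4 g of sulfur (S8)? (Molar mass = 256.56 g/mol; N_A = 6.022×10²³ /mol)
Moles = 641.4 g ÷ 256.56 g/mol = 2.5 mol
Molecules = 2.5 mol × 6.022×10²³ /mol = 1.506e+24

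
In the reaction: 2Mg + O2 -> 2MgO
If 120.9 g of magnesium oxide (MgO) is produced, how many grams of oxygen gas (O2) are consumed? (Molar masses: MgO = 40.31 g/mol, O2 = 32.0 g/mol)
Moles of MgO = 120.9 g ÷ 40.31 g/mol = 2.99926 mol
Mole ratio: 1 mol O2 / 2 mol MgO
Moles of O2 = 2.99926 × (1/2) = 1.49963 mol
Mass of O2 = 1.49963 mol × 32.0 g/mol = 47.99 g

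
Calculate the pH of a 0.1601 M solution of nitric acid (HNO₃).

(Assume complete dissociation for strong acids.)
pH = 0.80

[H⁺] = 0.1601 M for strong acid. pH = -log[H⁺] = -log(0.1601)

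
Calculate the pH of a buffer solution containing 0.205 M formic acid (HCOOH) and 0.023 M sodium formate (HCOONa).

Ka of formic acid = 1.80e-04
pH = 2.79

pKa = -log(1.80e-04) = 3.74. pH = pKa + log([A⁻]/[HA]) = 3.74 + log(0.023/0.205)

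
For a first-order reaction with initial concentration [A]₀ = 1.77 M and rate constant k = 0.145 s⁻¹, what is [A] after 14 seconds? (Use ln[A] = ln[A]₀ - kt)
0.2325 M

ln[A] = ln[A]₀ - k·t = ln(1.77) - (0.145)·(14) = 0.5710 - 2.0300 = -1.4590
[A] = e^(-1.4590) = 0.2325 M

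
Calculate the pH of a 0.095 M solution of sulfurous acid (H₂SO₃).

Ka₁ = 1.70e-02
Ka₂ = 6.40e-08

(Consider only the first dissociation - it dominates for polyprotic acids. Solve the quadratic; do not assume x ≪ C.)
pH = 1.49

x² + Ka₁·x − Ka₁·C = 0 with Ka₁ = 1.70e-02, C = 0.095.
x = (−Ka₁ + √(Ka₁² + 4·Ka₁·C))/2 = 3.2576e-02 M, so pH = 1.49.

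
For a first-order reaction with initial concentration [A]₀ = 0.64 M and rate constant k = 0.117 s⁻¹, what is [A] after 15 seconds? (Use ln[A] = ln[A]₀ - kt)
0.1107 M

ln[A] = ln[A]₀ - k·t = ln(0.64) - (0.117)·(15) = -0.4463 - 1.7550 = -2.2013
[A] = e^(-2.2013) = 0.1107 M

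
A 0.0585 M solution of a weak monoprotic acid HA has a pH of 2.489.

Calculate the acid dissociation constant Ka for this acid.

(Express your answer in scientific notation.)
K_a = 1.90e-04

[H⁺] = 10^(−pH) = 10^(−2.489) = 3.243e-03 M. For HA ⇌ H⁺ + A⁻, Ka = x²/(C − x) = (3.243e-03)²/(0.0585 − 3.243e-03) = 1.90e-04.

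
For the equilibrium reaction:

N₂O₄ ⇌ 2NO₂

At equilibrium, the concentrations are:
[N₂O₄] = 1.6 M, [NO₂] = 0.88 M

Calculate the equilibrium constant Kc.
K_c = 0.4840

Kc = ([NO₂]^2) / ([N₂O₄])
   = ((0.88)^2) / ((1.6))
   = 0.7744 / 1.6 = 0.4840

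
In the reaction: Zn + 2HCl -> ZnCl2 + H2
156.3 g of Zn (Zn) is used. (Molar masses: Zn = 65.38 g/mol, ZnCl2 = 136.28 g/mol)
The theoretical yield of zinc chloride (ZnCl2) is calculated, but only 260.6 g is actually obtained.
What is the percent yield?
Moles of Zn = 156.3 g ÷ 65.38 g/mol = 2.39064 mol
Mole ratio: 1 mol ZnCl2 / 1 mol Zn
Moles of ZnCl2 = 2.39064 × (1/1) = 2.39064 mol
Theoretical yield = 2.39064 mol × 136.28 g/mol = 325.8 g
Actual yield = 260.6 g
Percent yield = (260.6 / 325.8) × 100% = 80.0%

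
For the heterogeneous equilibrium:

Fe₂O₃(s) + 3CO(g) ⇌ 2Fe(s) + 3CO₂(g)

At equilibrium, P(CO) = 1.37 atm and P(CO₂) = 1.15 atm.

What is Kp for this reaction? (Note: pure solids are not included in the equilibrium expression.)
K_p = 0.591

Solids (Fe₂O₃, Fe) are excluded.
Kp = P(CO₂)³/P(CO)³ = (1.15)³/(1.37)³ = 1.521/2.571 = 0.591.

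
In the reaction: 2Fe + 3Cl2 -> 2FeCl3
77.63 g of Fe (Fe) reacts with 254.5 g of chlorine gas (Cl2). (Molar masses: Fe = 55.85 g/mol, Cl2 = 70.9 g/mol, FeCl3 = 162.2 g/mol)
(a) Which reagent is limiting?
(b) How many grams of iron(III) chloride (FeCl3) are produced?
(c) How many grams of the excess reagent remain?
(a) Fe, (b) 225.5 g, (c) 106.7 g

Moles of Fe = 77.63 g ÷ 55.85 g/mol = 1.38997 mol
Moles of Cl2 = 254.5 g ÷ 70.9 g/mol = 3.58956 mol
Moles ÷ coefficient: Fe: 1.38997/2 = 0.695, Cl2: 3.58956/3 = 1.197
(a) Fe has the smaller value, so Fe is the limiting reagent.
(b) Moles of FeCl3 = 1.38997 mol Fe × (2/2) = 1.38997 mol; mass = 1.38997 mol × 162.2 g/mol = 225.5 g
(c) Cl2 consumed = 1.38997 × (3/2) = 2.08496 mol; remaining = 3.58956 − 2.08496 = 1.5046 mol; mass = 1.5046 mol × 70.9 g/mol = 106.7 g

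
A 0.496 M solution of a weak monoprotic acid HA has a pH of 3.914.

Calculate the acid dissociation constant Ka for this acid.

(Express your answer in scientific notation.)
K_a = 3.00e-08

[H⁺] = 10^(−pH) = 10^(−3.914) = 1.219e-04 M. For HA ⇌ H⁺ + A⁻, Ka = x²/(C − x) = (1.219e-04)²/(0.496 − 1.219e-04) = 3.00e-08.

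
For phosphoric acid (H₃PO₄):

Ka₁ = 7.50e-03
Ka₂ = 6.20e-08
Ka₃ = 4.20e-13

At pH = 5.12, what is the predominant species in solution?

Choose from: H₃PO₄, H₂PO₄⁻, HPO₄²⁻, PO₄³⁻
H₂PO₄⁻

pKa1 = 2.12, pKa2 = 7.21, pKa3 = 12.38. Each pKa is the crossover between adjacent species; pH = 5.12 lies in the region where H₂PO₄⁻ predominates.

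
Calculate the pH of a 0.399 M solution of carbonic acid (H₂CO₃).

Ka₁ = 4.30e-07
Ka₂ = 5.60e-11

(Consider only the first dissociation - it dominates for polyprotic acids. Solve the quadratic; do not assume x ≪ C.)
pH = 3.38

x² + Ka₁·x − Ka₁·C = 0 with Ka₁ = 4.30e-07, C = 0.399.
x = (−Ka₁ + √(Ka₁² + 4·Ka₁·C))/2 = 4.1400e-04 M, so pH = 3.38.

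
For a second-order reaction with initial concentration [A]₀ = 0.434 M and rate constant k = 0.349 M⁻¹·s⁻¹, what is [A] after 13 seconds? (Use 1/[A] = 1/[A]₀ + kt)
0.1462 M

1/[A] = 1/[A]₀ + k·t = 1/0.434 + (0.349)·(13) = 2.3041 + 4.5370 = 6.8411
[A] = 1/6.8411 = 0.1462 M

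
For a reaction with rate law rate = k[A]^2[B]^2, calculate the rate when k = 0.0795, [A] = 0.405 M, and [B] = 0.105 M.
0.0001438 M/s

rate = k·[A]^2·[B]^2 = 0.0795·(0.405)^2·(0.105)^2 = 0.0795·0.164025·0.011025 = 0.0001438 M/s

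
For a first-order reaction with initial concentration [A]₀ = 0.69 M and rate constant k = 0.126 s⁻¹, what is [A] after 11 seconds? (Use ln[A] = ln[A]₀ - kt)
0.1726 M

ln[A] = ln[A]₀ - k·t = ln(0.69) - (0.126)·(11) = -0.3711 - 1.3860 = -1.7571
[A] = e^(-1.7571) = 0.1726 M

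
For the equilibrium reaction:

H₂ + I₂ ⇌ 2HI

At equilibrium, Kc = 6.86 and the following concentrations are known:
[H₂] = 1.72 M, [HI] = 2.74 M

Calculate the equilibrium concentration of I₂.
[I₂] = 0.6363 M

Kc = ([HI]^2) / ([H₂] × [I₂]) = 6.86
[I₂]^1 = (product terms)/(Kc · other reactant terms) = 7.5076 / (6.86 · 1.72) = 0.63628
[I₂] = 0.6363 M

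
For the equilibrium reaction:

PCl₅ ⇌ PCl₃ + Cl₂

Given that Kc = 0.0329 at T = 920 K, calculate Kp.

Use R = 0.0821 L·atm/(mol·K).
K_p = 2.4850

Δn = (moles gaseous products) − (moles gaseous reactants) = 1
T = 920 K; RT = 0.0821 × 920 = 75.532
Kp = Kc·(RT)^Δn = 0.0329 × (75.532)^1 = 0.0329 × 75.532 = 2.4850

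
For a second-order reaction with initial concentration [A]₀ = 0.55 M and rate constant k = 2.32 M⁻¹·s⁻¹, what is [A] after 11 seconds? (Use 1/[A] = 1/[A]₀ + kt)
0.0366 M

1/[A] = 1/[A]₀ + k·t = 1/0.55 + (2.32)·(11) = 1.8182 + 25.5200 = 27.3382
[A] = 1/27.3382 = 0.0366 M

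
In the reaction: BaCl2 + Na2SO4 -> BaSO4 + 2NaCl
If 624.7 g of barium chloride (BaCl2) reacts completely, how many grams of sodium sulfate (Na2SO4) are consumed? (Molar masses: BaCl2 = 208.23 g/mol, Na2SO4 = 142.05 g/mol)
Moles of BaCl2 = 624.7 g ÷ 208.23 g/mol = 3.00005 mol
Mole ratio: 1 mol Na2SO4 / 1 mol BaCl2
Moles of Na2SO4 = 3.00005 × (1/1) = 3.00005 mol
Mass of Na2SO4 = 3.00005 mol × 142.05 g/mol = 426.2 g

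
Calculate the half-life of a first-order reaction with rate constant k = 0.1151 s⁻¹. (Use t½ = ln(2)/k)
6.02 s

t½ = ln(2)/k = 0.6931/0.1151 = 6.02 s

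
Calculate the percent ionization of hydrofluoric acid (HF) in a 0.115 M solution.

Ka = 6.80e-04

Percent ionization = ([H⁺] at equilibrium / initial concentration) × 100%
Percent ionization = 7.4%

Let x = [H⁺]. Ka = x²/(C - x) ⇒ x² + (6.80e-04)x - (6.80e-04)(0.115) = 0. x = 8.5096e-03. Percent = (8.5096e-03/0.115) × 100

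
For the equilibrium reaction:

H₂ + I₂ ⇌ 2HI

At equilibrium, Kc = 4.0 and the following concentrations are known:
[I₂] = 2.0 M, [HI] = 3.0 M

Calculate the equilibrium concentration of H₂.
[H₂] = 1.1250 M

Kc = ([HI]^2) / ([H₂] × [I₂]) = 4.0
[H₂]^1 = (product terms)/(Kc · other reactant terms) = 9 / (4.0 · 2) = 1.125
[H₂] = 1.1250 M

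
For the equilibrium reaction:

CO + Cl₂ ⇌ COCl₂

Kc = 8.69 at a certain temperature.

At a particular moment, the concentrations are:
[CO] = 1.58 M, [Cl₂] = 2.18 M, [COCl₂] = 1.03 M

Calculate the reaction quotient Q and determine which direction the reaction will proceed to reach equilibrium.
Q = 0.299, Q < K, reaction proceeds forward (toward products)

Q = ([COCl₂]) / ([CO] × [Cl₂])
  = ((1.03)) / ((1.58)·(2.18)) = 1.03/3.4444 = 0.299
Since Q = 0.299 < Kc = 8.69, the reaction proceeds forward (toward products) to reach equilibrium.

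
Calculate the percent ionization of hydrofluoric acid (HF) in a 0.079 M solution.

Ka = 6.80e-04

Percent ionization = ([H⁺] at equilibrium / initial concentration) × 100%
Percent ionization = 8.86%

Let x = [H⁺]. Ka = x²/(C - x) ⇒ x² + (6.80e-04)x - (6.80e-04)(0.079) = 0. x = 6.9973e-03. Percent = (6.9973e-03/0.079) × 100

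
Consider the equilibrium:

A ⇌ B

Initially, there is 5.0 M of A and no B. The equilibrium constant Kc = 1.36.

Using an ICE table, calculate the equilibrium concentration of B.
[B] = 2.881 M

ICE: [A] = 5.0 − x, [B] = x.
Kc = x/(5.0 − x) = 1.36 ⇒ x = 1.36·5.0/(1 + 1.36) = 6.8/2.36 = 2.881.
[B] = x = 2.881 M.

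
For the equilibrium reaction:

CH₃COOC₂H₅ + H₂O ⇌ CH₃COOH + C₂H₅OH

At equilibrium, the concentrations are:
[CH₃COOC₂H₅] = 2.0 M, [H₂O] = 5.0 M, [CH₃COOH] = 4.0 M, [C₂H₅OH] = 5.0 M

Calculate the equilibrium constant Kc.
K_c = 2.0000

Kc = ([CH₃COOH] × [C₂H₅OH]) / ([CH₃COOC₂H₅] × [H₂O])
   = ((4.0)·(5.0)) / ((2.0)·(5.0))
   = 20 / 10 = 2.0000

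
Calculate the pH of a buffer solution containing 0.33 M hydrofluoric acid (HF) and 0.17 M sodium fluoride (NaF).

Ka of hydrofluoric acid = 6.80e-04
pH = 2.88

pKa = -log(6.80e-04) = 3.17. pH = pKa + log([A⁻]/[HA]) = 3.17 + log(0.17/0.33)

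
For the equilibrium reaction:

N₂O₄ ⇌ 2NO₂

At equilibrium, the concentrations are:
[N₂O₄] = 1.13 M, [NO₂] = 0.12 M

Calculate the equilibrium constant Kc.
K_c = 0.0127

Kc = ([NO₂]^2) / ([N₂O₄])
   = ((0.12)^2) / ((1.13))
   = 0.0144 / 1.13 = 0.0127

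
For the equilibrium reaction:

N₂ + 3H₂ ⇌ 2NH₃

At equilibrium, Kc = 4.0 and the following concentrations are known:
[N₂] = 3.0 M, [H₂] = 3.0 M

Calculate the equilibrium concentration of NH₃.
[NH₃] = 18.0000 M

Kc = ([NH₃]^2) / ([N₂] × [H₂]^3) = 4.0
[NH₃]^2 = Kc · (reactant terms)/(other product terms) = 4.0 · 81 / 1 = 324
[NH₃] = (324)^(1/2) = 18.0000 M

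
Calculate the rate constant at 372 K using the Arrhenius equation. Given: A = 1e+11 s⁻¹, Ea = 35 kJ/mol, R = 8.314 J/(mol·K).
1.22e+06 s⁻¹

k = A·exp(-Ea/(R·T)) = 1e+11·exp(-35000/(8.314·372)) = 1e+11·exp(-11.3166) = 1e+11·1.2170e-05 = 1.22e+06 s⁻¹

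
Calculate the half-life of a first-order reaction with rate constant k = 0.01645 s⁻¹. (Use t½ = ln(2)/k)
42.14 s

t½ = ln(2)/k = 0.6931/0.01645 = 42.14 s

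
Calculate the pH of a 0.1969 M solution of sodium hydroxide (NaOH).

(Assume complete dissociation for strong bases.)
pH = 13.29

[OH⁻] = 0.1969 M for strong base. pOH = -log[OH⁻] = 0.71, pH = 14 - pOH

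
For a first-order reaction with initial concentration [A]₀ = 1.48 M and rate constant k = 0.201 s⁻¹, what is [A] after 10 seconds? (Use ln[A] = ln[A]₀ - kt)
0.1983 M

ln[A] = ln[A]₀ - k·t = ln(1.48) - (0.201)·(10) = 0.3920 - 2.0100 = -1.6180
[A] = e^(-1.6180) = 0.1983 M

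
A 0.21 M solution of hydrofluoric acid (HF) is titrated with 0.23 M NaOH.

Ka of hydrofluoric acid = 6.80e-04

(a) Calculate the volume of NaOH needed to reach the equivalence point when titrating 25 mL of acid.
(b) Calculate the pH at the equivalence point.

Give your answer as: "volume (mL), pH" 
V = 22.8 mL, pH = 8.10

(a) At equivalence: moles acid = moles base.
moles acid = 0.21 × 0.025 = 0.00525 mol; V_NaOH = 0.00525/0.23 = 0.02283 L = 22.8 mL.
(b) At equivalence, all acid → conjugate base A⁻ at [A⁻] = 0.00525/0.04783 = 0.1098 M.
Kb = Kw/Ka = 1.0e-14/6.80e-04 = 1.471e-11; [OH⁻] = √(Kb·[A⁻]) = 1.271e-06; pOH = 5.90; pH = 14 − pOH = 8.10.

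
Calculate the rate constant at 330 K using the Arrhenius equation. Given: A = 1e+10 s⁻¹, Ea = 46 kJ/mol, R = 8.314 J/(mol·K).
5.23e+02 s⁻¹

k = A·exp(-Ea/(R·T)) = 1e+10·exp(-46000/(8.314·330)) = 1e+10·exp(-16.7662) = 1e+10·5.2305e-08 = 5.23e+02 s⁻¹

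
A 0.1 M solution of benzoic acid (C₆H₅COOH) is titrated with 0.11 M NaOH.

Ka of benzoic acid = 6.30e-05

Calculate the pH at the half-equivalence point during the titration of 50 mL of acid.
pH = pKa = 4.20

At the half-equivalence point, [HA] = [A⁻], so by Henderson–Hasselbalch pH = pKa + log(1) = pKa.
pKa = −log(6.30e-05) = 4.20.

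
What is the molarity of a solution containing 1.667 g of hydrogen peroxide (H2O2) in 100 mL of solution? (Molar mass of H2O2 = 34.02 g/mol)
Moles of H2O2 = 1.667 g ÷ 34.02 g/mol = 0.0490006 mol
Volume = 100 mL = 0.1 L
Molarity = 0.0490006 mol ÷ 0.1 L = 0.49 M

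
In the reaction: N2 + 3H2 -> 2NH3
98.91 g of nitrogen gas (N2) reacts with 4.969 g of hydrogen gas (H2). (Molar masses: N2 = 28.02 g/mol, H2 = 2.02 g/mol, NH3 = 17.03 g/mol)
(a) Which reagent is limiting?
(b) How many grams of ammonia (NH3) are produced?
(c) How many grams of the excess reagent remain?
(a) H2, (b) 27.93 g, (c) 75.93 g

Moles of N2 = 98.91 g ÷ 28.02 g/mol = 3.52998 mol
Moles of H2 = 4.969 g ÷ 2.02 g/mol = 2.4599 mol
Moles ÷ coefficient: N2: 3.52998/1 = 3.53, H2: 2.4599/3 = 0.82
(a) H2 has the smaller value, so H2 is the limiting reagent.
(b) Moles of NH3 = 2.4599 mol H2 × (2/3) = 1.63993 mol; mass = 1.63993 mol × 17.03 g/mol = 27.93 g
(c) N2 consumed = 2.4599 × (1/3) = 0.819967 mol; remaining = 3.52998 − 0.819967 = 2.71001 mol; mass = 2.71001 mol × 28.02 g/mol = 75.93 g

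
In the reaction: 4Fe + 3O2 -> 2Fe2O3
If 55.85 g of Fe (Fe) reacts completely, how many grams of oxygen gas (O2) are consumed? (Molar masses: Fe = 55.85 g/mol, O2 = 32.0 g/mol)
Moles of Fe = 55.85 g ÷ 55.85 g/mol = 1 mol
Mole ratio: 3 mol O2 / 4 mol Fe
Moles of O2 = 1 × (3/4) = 0.75 mol
Mass of O2 = 0.75 mol × 32.0 g/mol = 24 g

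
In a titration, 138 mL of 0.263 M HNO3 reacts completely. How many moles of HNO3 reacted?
Moles = Molarity × Volume (L)
Moles = 0.263 M × 0.138 L = 0.03629 mol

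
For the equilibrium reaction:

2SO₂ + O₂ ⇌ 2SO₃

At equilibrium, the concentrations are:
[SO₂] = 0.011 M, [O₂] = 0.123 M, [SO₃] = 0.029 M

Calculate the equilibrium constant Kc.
K_c = 56.5074

Kc = ([SO₃]^2) / ([SO₂]^2 × [O₂])
   = ((0.029)^2) / ((0.011)^2·(0.123))
   = 0.000841 / 1.4883e-05 = 56.5074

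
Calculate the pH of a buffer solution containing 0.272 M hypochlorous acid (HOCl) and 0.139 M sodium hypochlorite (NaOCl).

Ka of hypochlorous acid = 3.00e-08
pH = 7.23

pKa = -log(3.00e-08) = 7.52. pH = pKa + log([A⁻]/[HA]) = 7.52 + log(0.139/0.272)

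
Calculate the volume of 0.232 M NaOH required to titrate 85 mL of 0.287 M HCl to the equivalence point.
V_{base} = 105.2 mL

At equivalence: moles acid = moles base.
moles HCl = 0.287 M × 0.085 L = 0.024395 mol
V_NaOH = 0.024395 mol ÷ 0.232 M = 0.1052 L = 105.2 mL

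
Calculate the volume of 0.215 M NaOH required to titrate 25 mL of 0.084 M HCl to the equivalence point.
V_{base} = 9.8 mL

At equivalence: moles acid = moles base.
moles HCl = 0.084 M × 0.025 L = 0.0021 mol
V_NaOH = 0.0021 mol ÷ 0.215 M = 0.009767 L = 9.8 mL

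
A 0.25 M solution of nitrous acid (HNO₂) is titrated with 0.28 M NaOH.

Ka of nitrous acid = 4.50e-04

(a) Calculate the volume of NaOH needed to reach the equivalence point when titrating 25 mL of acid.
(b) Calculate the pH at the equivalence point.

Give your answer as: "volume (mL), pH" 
V = 22.3 mL, pH = 8.23

(a) At equivalence: moles acid = moles base.
moles acid = 0.25 × 0.025 = 0.00625 mol; V_NaOH = 0.00625/0.28 = 0.02232 L = 22.3 mL.
(b) At equivalence, all acid → conjugate base A⁻ at [A⁻] = 0.00625/0.04732 = 0.1321 M.
Kb = Kw/Ka = 1.0e-14/4.50e-04 = 2.222e-11; [OH⁻] = √(Kb·[A⁻]) = 1.713e-06; pOH = 5.77; pH = 14 − pOH = 8.23.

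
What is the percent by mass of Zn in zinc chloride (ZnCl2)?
Mass of Zn in formula = 65.38 × 1 = 65.38 g/mol
Molar mass = 136.28 g/mol
% Zn = (65.38/136.28) × 100% = 47.97%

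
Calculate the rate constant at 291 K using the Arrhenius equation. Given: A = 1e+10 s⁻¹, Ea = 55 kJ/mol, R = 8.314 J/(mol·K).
1.34e+00 s⁻¹

k = A·exp(-Ea/(R·T)) = 1e+10·exp(-55000/(8.314·291)) = 1e+10·exp(-22.7332) = 1e+10·1.3400e-10 = 1.34e+00 s⁻¹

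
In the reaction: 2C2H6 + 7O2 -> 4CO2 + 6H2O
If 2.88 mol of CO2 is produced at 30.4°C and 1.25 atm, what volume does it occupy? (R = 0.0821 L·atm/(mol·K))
T = 30.4°C + 273.15 = 303.55 K
V = nRT/P = (2.88 × 0.0821 × 303.55) / 1.25
V = 57.42 L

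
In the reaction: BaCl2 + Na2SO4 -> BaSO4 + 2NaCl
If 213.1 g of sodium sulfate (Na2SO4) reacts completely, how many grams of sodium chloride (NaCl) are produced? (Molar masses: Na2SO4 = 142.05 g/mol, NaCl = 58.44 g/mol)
Moles of Na2SO4 = 213.1 g ÷ 142.05 g/mol = 1.50018 mol
Mole ratio: 2 mol NaCl / 1 mol Na2SO4
Moles of NaCl = 1.50018 × (2/1) = 3.00035 mol
Mass of NaCl = 3.00035 mol × 58.44 g/mol = 175.3 g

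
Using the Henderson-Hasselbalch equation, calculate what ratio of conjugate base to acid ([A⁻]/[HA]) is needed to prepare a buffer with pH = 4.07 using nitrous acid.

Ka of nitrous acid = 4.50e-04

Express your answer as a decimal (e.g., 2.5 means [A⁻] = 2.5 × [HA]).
[A⁻]/[HA] = 5.287

pKa = −log(4.50e-04) = 3.3468. pH = pKa + log([A⁻]/[HA]). 4.07 = 3.3468 + log(ratio). log(ratio) = 4.07 − 3.3468 = 0.7232. ratio = 10^(0.7232) = 5.287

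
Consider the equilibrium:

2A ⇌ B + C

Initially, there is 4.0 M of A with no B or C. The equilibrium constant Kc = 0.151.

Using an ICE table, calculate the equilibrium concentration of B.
[B] = 0.875 M

ICE: [A] = 4.0 − 2x, [B] = [C] = x.
Kc = x²/(4.0 − 2x)² = 0.151 ⇒ √Kc = x/(4.0 − 2x).
x = √0.151·4.0/(1 + 2√0.151) = 0.38859·4.0/1.7772 = 0.87462.
[B] = x = 0.875 M.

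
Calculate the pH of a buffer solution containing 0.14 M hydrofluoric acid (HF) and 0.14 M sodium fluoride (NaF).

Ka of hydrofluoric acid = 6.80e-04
pH = 3.17

pKa = -log(6.80e-04) = 3.17. pH = pKa + log([A⁻]/[HA]) = 3.17 + log(0.14/0.14)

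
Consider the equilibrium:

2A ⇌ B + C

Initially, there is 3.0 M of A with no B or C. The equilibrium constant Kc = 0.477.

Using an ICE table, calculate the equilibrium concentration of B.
[B] = 0.870 M

ICE: [A] = 3.0 − 2x, [B] = [C] = x.
Kc = x²/(3.0 − 2x)² = 0.477 ⇒ √Kc = x/(3.0 − 2x).
x = √0.477·3.0/(1 + 2√0.477) = 0.69065·3.0/2.3813 = 0.87009.
[B] = x = 0.870 M.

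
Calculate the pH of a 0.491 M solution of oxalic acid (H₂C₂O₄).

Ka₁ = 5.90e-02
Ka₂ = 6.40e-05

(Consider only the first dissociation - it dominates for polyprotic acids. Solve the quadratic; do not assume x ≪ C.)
pH = 0.84

x² + Ka₁·x − Ka₁·C = 0 with Ka₁ = 5.90e-02, C = 0.491.
x = (−Ka₁ + √(Ka₁² + 4·Ka₁·C))/2 = 1.4324e-01 M, so pH = 0.84.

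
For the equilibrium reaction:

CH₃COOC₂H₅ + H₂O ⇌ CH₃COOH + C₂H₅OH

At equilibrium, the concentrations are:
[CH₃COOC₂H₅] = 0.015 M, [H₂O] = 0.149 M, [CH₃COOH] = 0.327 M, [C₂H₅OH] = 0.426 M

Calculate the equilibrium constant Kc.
K_c = 62.3275

Kc = ([CH₃COOH] × [C₂H₅OH]) / ([CH₃COOC₂H₅] × [H₂O])
   = ((0.327)·(0.426)) / ((0.015)·(0.149))
   = 0.1393 / 0.002235 = 62.3275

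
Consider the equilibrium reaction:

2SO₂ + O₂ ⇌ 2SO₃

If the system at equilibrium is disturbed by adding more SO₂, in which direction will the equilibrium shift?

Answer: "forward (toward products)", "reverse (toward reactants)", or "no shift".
forward (toward products)

Apply Le Chatelier's principle: system shifts to counteract the change.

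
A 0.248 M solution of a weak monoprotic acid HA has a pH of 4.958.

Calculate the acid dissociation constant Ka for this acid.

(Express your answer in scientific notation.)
K_a = 4.89e-10

[H⁺] = 10^(−pH) = 10^(−4.958) = 1.102e-05 M. For HA ⇌ H⁺ + A⁻, Ka = x²/(C − x) = (1.102e-05)²/(0.248 − 1.102e-05) = 4.89e-10.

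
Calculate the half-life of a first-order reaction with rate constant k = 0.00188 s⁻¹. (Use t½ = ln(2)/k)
368.70 s

t½ = ln(2)/k = 0.6931/0.00188 = 368.70 s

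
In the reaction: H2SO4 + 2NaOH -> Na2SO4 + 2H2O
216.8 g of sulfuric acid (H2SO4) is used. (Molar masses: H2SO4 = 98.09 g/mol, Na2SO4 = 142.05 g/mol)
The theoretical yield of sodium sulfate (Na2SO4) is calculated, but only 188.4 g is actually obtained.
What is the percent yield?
Moles of H2SO4 = 216.8 g ÷ 98.09 g/mol = 2.21022 mol
Mole ratio: 1 mol Na2SO4 / 1 mol H2SO4
Moles of Na2SO4 = 2.21022 × (1/1) = 2.21022 mol
Theoretical yield = 2.21022 mol × 142.05 g/mol = 313.96 g
Actual yield = 188.4 g
Percent yield = (188.4 / 313.96) × 100% = 60.0%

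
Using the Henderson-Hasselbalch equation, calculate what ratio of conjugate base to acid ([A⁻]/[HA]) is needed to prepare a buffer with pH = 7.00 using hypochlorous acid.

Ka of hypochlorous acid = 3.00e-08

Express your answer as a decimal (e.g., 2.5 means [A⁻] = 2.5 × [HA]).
[A⁻]/[HA] = 0.300

pKa = −log(3.00e-08) = 7.5229. pH = pKa + log([A⁻]/[HA]). 7.00 = 7.5229 + log(ratio). log(ratio) = 7.00 − 7.5229 = -0.5229. ratio = 10^(-0.5229) = 0.300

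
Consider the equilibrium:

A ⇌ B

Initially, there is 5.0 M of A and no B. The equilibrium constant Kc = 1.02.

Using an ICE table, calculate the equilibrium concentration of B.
[B] = 2.525 M

ICE: [A] = 5.0 − x, [B] = x.
Kc = x/(5.0 − x) = 1.02 ⇒ x = 1.02·5.0/(1 + 1.02) = 5.1/2.02 = 2.525.
[B] = x = 2.525 M.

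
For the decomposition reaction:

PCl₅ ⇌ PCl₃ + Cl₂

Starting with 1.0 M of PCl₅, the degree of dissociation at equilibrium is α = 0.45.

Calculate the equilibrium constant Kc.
K_c = 0.3682

x = α·[A]₀ = 0.45 × 1.0 = 0.45 M dissociated.
At eq: [PCl₅] = 1.0 − 0.45 = 0.55 M; [PCl₃] = [Cl₂] = x = 0.45 M.
Kc = [PCl₃][Cl₂]/[PCl₅] = (0.45)²/0.55 = 0.3682.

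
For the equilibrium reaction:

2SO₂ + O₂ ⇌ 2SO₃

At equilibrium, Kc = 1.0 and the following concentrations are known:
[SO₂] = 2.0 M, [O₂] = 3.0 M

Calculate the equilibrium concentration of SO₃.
[SO₃] = 3.4641 M

Kc = ([SO₃]^2) / ([SO₂]^2 × [O₂]) = 1.0
[SO₃]^2 = Kc · (reactant terms)/(other product terms) = 1.0 · 12 / 1 = 12
[SO₃] = (12)^(1/2) = 3.4641 M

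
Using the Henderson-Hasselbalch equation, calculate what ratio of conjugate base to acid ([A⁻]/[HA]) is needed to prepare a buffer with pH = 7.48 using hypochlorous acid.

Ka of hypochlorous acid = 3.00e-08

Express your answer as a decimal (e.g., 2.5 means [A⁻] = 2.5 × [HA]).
[A⁻]/[HA] = 0.906

pKa = −log(3.00e-08) = 7.5229. pH = pKa + log([A⁻]/[HA]). 7.48 = 7.5229 + log(ratio). log(ratio) = 7.48 − 7.5229 = -0.0429. ratio = 10^(-0.0429) = 0.906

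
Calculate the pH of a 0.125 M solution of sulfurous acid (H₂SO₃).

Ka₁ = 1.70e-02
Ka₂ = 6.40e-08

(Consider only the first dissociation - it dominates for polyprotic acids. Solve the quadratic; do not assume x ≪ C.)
pH = 1.42

x² + Ka₁·x − Ka₁·C = 0 with Ka₁ = 1.70e-02, C = 0.125.
x = (−Ka₁ + √(Ka₁² + 4·Ka₁·C))/2 = 3.8375e-02 M, so pH = 1.42.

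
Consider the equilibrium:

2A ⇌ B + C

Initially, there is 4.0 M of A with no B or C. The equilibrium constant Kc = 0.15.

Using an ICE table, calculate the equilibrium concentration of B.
[B] = 0.873 M

ICE: [A] = 4.0 − 2x, [B] = [C] = x.
Kc = x²/(4.0 − 2x)² = 0.15 ⇒ √Kc = x/(4.0 − 2x).
x = √0.15·4.0/(1 + 2√0.15) = 0.3873·4.0/1.7746 = 0.87298.
[B] = x = 0.873 M.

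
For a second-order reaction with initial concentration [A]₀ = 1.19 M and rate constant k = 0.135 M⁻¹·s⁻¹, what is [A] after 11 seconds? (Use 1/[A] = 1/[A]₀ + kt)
0.4300 M

1/[A] = 1/[A]₀ + k·t = 1/1.19 + (0.135)·(11) = 0.8403 + 1.4850 = 2.3253
[A] = 1/2.3253 = 0.4300 M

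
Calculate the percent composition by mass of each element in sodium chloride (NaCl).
Na: 39.34%, Cl: 60.66%

Molar mass of NaCl = 58.44 g/mol
% Na = (1 × 22.99) / 58.44 × 100% = 22.99 / 58.44 × 100% = 39.34%
% Cl = (1 × 35.45) / 58.44 × 100% = 35.45 / 58.44 × 100% = 60.66%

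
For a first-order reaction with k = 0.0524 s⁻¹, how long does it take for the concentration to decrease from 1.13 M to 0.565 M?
13.23 s

From ln[A] = ln[A]₀ - k·t: t = ln([A]₀/[A])/k = ln(1.13/0.565)/0.0524 = ln(2.0000)/0.0524 = 0.6931/0.0524 = 13.23 s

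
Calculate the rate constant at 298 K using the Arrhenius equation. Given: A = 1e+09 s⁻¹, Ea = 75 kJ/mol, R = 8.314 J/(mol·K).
7.13e-05 s⁻¹

k = A·exp(-Ea/(R·T)) = 1e+09·exp(-75000/(8.314·298)) = 1e+09·exp(-30.2716) = 1e+09·7.1322e-14 = 7.13e-05 s⁻¹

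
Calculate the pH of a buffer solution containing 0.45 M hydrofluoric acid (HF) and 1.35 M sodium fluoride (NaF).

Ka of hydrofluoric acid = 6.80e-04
pH = 3.64

pKa = -log(6.80e-04) = 3.17. pH = pKa + log([A⁻]/[HA]) = 3.17 + log(1.35/0.45)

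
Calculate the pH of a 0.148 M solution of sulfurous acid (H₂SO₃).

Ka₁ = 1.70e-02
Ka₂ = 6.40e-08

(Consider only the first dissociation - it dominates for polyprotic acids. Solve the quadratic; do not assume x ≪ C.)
pH = 1.37

x² + Ka₁·x − Ka₁·C = 0 with Ka₁ = 1.70e-02, C = 0.148.
x = (−Ka₁ + √(Ka₁² + 4·Ka₁·C))/2 = 4.2375e-02 M, so pH = 1.37.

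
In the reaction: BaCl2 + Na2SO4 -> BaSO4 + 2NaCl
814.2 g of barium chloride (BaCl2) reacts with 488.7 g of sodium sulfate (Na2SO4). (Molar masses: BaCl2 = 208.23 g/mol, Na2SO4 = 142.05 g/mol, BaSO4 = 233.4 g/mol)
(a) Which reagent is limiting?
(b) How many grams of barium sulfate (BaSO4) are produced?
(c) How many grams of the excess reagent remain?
(a) Na2SO4, (b) 803 g, (c) 97.82 g

Moles of BaCl2 = 814.2 g ÷ 208.23 g/mol = 3.9101 mol
Moles of Na2SO4 = 488.7 g ÷ 142.05 g/mol = 3.44034 mol
Moles ÷ coefficient: BaCl2: 3.9101/1 = 3.91, Na2SO4: 3.44034/1 = 3.44
(a) Na2SO4 has the smaller value, so Na2SO4 is the limiting reagent.
(b) Moles of BaSO4 = 3.44034 mol Na2SO4 × (1/1) = 3.44034 mol; mass = 3.44034 mol × 233.4 g/mol = 803 g
(c) BaCl2 consumed = 3.44034 × (1/1) = 3.44034 mol; remaining = 3.9101 − 3.44034 = 0.469762 mol; mass = 0.469762 mol × 208.23 g/mol = 97.82 g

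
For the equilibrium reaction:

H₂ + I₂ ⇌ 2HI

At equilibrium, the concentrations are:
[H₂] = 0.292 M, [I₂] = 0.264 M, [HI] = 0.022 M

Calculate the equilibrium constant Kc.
K_c = 6.28e-03

Kc = ([HI]^2) / ([H₂] × [I₂])
   = ((0.022)^2) / ((0.292)·(0.264))
   = 0.000484 / 0.077088 = 6.28e-03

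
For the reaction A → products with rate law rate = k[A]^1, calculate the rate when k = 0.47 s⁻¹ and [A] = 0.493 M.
0.2317 M/s

rate = k·[A]^1 = 0.47·(0.493)^1 = 0.47·0.493 = 0.2317 M/s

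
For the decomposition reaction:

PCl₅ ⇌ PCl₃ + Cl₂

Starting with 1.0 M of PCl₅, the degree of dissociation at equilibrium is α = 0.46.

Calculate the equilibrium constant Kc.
K_c = 0.3919

x = α·[A]₀ = 0.46 × 1.0 = 0.46 M dissociated.
At eq: [PCl₅] = 1.0 − 0.46 = 0.54 M; [PCl₃] = [Cl₂] = x = 0.46 M.
Kc = [PCl₃][Cl₂]/[PCl₅] = (0.46)²/0.54 = 0.3919.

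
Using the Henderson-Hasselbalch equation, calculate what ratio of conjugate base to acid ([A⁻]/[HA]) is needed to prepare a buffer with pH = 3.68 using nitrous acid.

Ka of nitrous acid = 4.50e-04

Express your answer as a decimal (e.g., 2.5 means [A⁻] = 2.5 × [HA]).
[A⁻]/[HA] = 2.154

pKa = −log(4.50e-04) = 3.3468. pH = pKa + log([A⁻]/[HA]). 3.68 = 3.3468 + log(ratio). log(ratio) = 3.68 − 3.3468 = 0.3332. ratio = 10^(0.3332) = 2.154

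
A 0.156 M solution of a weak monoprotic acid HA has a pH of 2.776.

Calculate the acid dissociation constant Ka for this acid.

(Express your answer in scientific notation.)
K_a = 1.82e-05

[H⁺] = 10^(−pH) = 10^(−2.776) = 1.675e-03 M. For HA ⇌ H⁺ + A⁻, Ka = x²/(C − x) = (1.675e-03)²/(0.156 − 1.675e-03) = 1.82e-05.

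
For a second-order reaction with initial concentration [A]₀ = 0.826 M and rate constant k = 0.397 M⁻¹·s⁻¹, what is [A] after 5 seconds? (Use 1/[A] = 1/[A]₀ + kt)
0.3129 M

1/[A] = 1/[A]₀ + k·t = 1/0.826 + (0.397)·(5) = 1.2107 + 1.9850 = 3.1957
[A] = 1/3.1957 = 0.3129 M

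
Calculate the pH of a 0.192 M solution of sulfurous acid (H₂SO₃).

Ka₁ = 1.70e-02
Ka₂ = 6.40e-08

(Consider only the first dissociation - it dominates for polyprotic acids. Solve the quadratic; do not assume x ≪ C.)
pH = 1.31

x² + Ka₁·x − Ka₁·C = 0 with Ka₁ = 1.70e-02, C = 0.192.
x = (−Ka₁ + √(Ka₁² + 4·Ka₁·C))/2 = 4.9260e-02 M, so pH = 1.31.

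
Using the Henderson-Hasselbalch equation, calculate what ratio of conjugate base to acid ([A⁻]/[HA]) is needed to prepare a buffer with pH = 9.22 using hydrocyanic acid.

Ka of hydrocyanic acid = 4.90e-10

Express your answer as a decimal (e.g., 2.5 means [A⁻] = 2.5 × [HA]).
[A⁻]/[HA] = 0.813

pKa = −log(4.90e-10) = 9.3098. pH = pKa + log([A⁻]/[HA]). 9.22 = 9.3098 + log(ratio). log(ratio) = 9.22 − 9.3098 = -0.0898. ratio = 10^(-0.0898) = 0.813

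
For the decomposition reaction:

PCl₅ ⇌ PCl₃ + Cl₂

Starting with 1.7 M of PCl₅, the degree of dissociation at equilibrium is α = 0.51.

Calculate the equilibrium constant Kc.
K_c = 0.9024

x = α·[A]₀ = 0.51 × 1.7 = 0.867 M dissociated.
At eq: [PCl₅] = 1.7 − 0.867 = 0.833 M; [PCl₃] = [Cl₂] = x = 0.867 M.
Kc = [PCl₃][Cl₂]/[PCl₅] = (0.867)²/0.833 = 0.9024.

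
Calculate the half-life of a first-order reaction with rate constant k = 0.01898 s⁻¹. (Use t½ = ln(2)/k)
36.52 s

t½ = ln(2)/k = 0.6931/0.01898 = 36.52 s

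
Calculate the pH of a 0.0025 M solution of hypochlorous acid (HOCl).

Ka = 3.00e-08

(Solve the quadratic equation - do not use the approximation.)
pH = 5.06

x² + Ka×x - Ka×C = 0. Using quadratic formula: [H⁺] = 8.6453e-06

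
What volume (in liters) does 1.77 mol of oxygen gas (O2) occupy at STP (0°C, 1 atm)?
At STP, 1 mol of gas occupies 22.4 L
Volume = 1.77 mol × 22.4 L/mol = 39.65 L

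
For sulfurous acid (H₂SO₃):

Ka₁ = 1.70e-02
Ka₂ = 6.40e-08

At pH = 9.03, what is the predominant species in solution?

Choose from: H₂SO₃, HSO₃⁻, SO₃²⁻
SO₃²⁻

pKa1 = 1.77, pKa2 = 7.19. Each pKa is the crossover between adjacent species; pH = 9.03 lies in the region where SO₃²⁻ predominates.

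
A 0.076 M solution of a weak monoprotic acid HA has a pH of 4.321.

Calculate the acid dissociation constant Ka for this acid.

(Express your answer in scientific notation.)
K_a = 3.00e-08

[H⁺] = 10^(−pH) = 10^(−4.321) = 4.775e-05 M. For HA ⇌ H⁺ + A⁻, Ka = x²/(C − x) = (4.775e-05)²/(0.076 − 4.775e-05) = 3.00e-08.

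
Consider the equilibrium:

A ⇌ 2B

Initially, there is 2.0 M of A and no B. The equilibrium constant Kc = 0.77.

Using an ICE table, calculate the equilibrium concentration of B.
[B] = 1.063 M

ICE: [A] = 2.0 − x, [B] = 2x.
Kc = (2x)²/(2.0 − x) = 0.77 ⇒ 4x² + 0.77x − 1.54 = 0.
x = (−0.77 + √(0.77² + 4·4·1.54))/(2·4) = (−0.77 + √25.233)/8 = 0.53165.
[B] = 2x = 1.063 M.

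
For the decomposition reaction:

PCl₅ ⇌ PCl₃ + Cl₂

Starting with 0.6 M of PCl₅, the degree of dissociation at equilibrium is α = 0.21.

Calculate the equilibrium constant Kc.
K_c = 0.0335

x = α·[A]₀ = 0.21 × 0.6 = 0.126 M dissociated.
At eq: [PCl₅] = 0.6 − 0.126 = 0.474 M; [PCl₃] = [Cl₂] = x = 0.126 M.
Kc = [PCl₃][Cl₂]/[PCl₅] = (0.126)²/0.474 = 0.03349.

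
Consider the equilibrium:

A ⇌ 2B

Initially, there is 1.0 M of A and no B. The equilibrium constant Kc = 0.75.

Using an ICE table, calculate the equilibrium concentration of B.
[B] = 0.699 M

ICE: [A] = 1.0 − x, [B] = 2x.
Kc = (2x)²/(1.0 − x) = 0.75 ⇒ 4x² + 0.75x − 0.75 = 0.
x = (−0.75 + √(0.75² + 4·4·0.75))/(2·4) = (−0.75 + √12.562)/8 = 0.3493.
[B] = 2x = 0.699 M.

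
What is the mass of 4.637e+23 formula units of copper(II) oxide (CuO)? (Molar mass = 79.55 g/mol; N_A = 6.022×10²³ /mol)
Moles = 4.637e+23 ÷ 6.022×10²³ = 0.77001 mol
Mass = 0.77001 mol × 79.55 g/mol = 61.25 g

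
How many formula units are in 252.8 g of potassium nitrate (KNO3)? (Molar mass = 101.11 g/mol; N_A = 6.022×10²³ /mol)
Moles = 252.8 g ÷ 101.11 g/mol = 2.50025 mol
Formula units = 2.50025 mol × 6.022×10²³ /mol = 1.506e+24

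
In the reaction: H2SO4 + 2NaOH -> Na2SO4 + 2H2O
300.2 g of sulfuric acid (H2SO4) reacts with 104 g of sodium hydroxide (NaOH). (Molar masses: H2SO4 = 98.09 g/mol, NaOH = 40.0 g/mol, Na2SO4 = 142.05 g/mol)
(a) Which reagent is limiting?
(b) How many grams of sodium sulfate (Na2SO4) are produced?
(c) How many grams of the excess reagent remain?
(a) NaOH, (b) 184.7 g, (c) 172.7 g

Moles of H2SO4 = 300.2 g ÷ 98.09 g/mol = 3.06045 mol
Moles of NaOH = 104 g ÷ 40.0 g/mol = 2.6 mol
Moles ÷ coefficient: H2SO4: 3.06045/1 = 3.06, NaOH: 2.6/2 = 1.3
(a) NaOH has the smaller value, so NaOH is the limiting reagent.
(b) Moles of Na2SO4 = 2.6 mol NaOH × (1/2) = 1.3 mol; mass = 1.3 mol × 142.05 g/mol = 184.7 g
(c) H2SO4 consumed = 2.6 × (1/2) = 1.3 mol; remaining = 3.06045 − 1.3 = 1.76045 mol; mass = 1.76045 mol × 98.09 g/mol = 172.7 g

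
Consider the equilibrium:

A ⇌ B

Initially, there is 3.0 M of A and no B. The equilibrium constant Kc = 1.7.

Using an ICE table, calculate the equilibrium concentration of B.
[B] = 1.889 M

ICE: [A] = 3.0 − x, [B] = x.
Kc = x/(3.0 − x) = 1.7 ⇒ x = 1.7·3.0/(1 + 1.7) = 5.1/2.7 = 1.889.
[B] = x = 1.889 M.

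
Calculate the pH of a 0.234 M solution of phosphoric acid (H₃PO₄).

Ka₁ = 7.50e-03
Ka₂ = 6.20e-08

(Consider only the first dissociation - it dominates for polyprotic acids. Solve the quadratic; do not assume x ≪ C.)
pH = 1.42

x² + Ka₁·x − Ka₁·C = 0 with Ka₁ = 7.50e-03, C = 0.234.
x = (−Ka₁ + √(Ka₁² + 4·Ka₁·C))/2 = 3.8310e-02 M, so pH = 1.42.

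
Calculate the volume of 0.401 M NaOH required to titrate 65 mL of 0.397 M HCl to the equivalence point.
V_{base} = 64.4 mL

At equivalence: moles acid = moles base.
moles HCl = 0.397 M × 0.065 L = 0.025805 mol
V_NaOH = 0.025805 mol ÷ 0.401 M = 0.06435 L = 64.4 mL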